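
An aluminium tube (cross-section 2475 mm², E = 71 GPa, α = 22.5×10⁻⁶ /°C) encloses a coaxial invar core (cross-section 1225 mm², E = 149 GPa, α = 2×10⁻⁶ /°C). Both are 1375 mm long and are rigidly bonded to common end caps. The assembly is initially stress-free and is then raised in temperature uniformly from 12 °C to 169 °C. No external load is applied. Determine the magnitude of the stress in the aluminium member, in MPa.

The aluminium has the larger α, so on heating it would change length more than the invar if both were free. The rigid plates force a common final length, so the aluminium is put into compression and the invar into tension, with equal and opposite forces P (no external load).
Equating the net (thermal + elastic) strains gives |α₁ − α₂|·ΔT = P·[1/(A₁E₁) + 1/(A₂E₂)].
|α₁ − α₂|·ΔT = 20.5×10⁻⁶ × 157 = 0.003219.
1/(A₁E₁) + 1/(A₂E₂) = 1/(2475×71×10³) + 1/(1225×149×10³) = 1.117×10⁻⁸ N⁻¹.
P = 0.003219 / 1.117×10⁻⁸ = 288200 N = 288.2 kN.
σ_{aluminium} = P/A₁ = 288200/2475 = 116.4 MPa, compressive.

σ ≈ 116 MPa (compressive)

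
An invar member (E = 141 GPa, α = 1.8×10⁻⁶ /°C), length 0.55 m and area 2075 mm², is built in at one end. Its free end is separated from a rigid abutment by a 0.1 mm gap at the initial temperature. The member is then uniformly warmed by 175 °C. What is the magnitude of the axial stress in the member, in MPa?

Unrestrained expansion: δ_free = αΔT L = 1.8×10⁻⁶ × 175 × 550 = 0.1732 mm.
After closing the 0.1 mm clearance, 0.1732 − 0.1 = 0.07325 mm of expansion remains to be suppressed by the wall.
That suppressed elongation corresponds to σ = E·Δ/L = 141×10³ × 0.07325/550 = 18.78 MPa.

σ ≈ 18.8 MPa (compressive)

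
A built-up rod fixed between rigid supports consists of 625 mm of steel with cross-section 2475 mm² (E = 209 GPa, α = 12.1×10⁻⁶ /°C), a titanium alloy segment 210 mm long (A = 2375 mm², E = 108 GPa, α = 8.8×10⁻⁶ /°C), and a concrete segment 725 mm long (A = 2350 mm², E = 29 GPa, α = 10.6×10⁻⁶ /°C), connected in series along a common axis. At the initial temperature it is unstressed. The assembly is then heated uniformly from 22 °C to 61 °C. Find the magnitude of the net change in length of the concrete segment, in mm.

Free thermal expansion of the whole bar: Σ αᵢΔT Lᵢ = 12.1×10⁻⁶×39×625 + 8.8×10⁻⁶×39×210 + 10.6×10⁻⁶×39×725 = 0.6667 mm.
Since the ends are fixed, an axial force P builds up, equal in every segment, with P · Σ Lᵢ/(AᵢEᵢ) = δ_free.
The series flexibility is Σ Lᵢ/(AᵢEᵢ) = 625/(2475×209×10³) + 210/(2375×108×10³) + 725/(2350×29×10³) = 1.267×10⁻⁵ mm/N.
P = 0.6667 / 1.267×10⁻⁵ = 52640 N = 52.64 kN, compressive.
For the concrete segment, free thermal change = 10.6×10⁻⁶×39×725 = 0.2997 mm and elastic change from P = 52640×725/(2350×29×10³) = 0.56 mm; these oppose, so the net change is 0.26 mm (segment shortens).

|ΔL| ≈ 0.26 mm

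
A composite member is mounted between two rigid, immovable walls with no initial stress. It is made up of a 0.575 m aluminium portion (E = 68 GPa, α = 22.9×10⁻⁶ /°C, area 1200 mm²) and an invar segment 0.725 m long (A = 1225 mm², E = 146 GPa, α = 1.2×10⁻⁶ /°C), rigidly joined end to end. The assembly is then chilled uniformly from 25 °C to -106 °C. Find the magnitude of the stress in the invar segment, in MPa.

Free thermal contraction of the whole bar: Σ αᵢΔT Lᵢ = 22.9×10⁻⁶×131×575 + 1.2×10⁻⁶×131×725 = 1.839 mm.
The rigid supports impose zero overall length change; the single axial force P common to all segments must satisfy P Σ Lᵢ/(AᵢEᵢ) = δ_free.
Σ Lᵢ/(AᵢEᵢ) = 575/(1200×68×10³) + 725/(1225×146×10³) = 1.11×10⁻⁵ mm/N.
Hence P = δ_free / Σ(L/AE) = 1.839/1.11×10⁻⁵ = 165.7 kN (tensile).
σ_{invar} = P / A = 165700 / 1225 = 135.2 MPa.

σ ≈ 135 MPa (tensile)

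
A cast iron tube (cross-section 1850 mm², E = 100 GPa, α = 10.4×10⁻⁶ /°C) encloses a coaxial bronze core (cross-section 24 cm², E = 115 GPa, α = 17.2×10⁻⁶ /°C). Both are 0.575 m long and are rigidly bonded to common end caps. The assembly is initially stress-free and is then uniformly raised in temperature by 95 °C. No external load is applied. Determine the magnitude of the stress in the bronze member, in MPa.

The bronze has the larger α, so on heating it would change length more than the cast iron if both were free. The rigid plates force a common final length, so the bronze is put into compression and the cast iron into tension, with equal and opposite forces P (no external load).
Compatibility of the two members (thermal + elastic change equal): (α₁ − α₂)ΔT = P·[1/(A₁E₁) + 1/(A₂E₂)].
|α₁ − α₂|·ΔT = 6.8×10⁻⁶ × 95 = 0.000646.
1/(A₁E₁) + 1/(A₂E₂) = 1/(1850×100×10³) + 1/(2400×115×10³) = 9.029×10⁻⁹ N⁻¹.
So P = 0.000646 / 9.029×10⁻⁹ = 71.55 kN.
σ_{bronze} = P/A₂ = 71550/2400 = 29.81 MPa, compressive.

σ ≈ 29.8 MPa (compressive)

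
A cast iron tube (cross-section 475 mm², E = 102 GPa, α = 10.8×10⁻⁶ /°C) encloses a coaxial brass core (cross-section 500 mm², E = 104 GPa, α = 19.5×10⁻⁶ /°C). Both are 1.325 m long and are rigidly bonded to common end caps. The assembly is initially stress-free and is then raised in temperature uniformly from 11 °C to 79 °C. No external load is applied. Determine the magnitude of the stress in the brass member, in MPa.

σ ≈ 29.7 MPa (compressive)

Equilibrium of a rigid end plate with no external load gives equal and opposite internal forces ±P in the two members. Since α_{brass} > α_{cast iron}, heating drives the brass into compression and the cast iron into tension.
Equating the net (thermal + elastic) strains gives |α₁ − α₂|·ΔT = P·[1/(A₁E₁) + 1/(A₂E₂)].
|α₁ − α₂|·ΔT = 8.7×10⁻⁶ × 68 = 0.0005916.
1/(A₁E₁) + 1/(A₂E₂) = 1/(475×102×10³) + 1/(500×104×10³) = 3.987×10⁻⁸ N⁻¹.
P = 0.0005916 / 3.987×10⁻⁸ = 14840 N = 14.84 kN.
σ_{brass} = P/A₂ = 14840/500 = 29.68 MPa, compressive.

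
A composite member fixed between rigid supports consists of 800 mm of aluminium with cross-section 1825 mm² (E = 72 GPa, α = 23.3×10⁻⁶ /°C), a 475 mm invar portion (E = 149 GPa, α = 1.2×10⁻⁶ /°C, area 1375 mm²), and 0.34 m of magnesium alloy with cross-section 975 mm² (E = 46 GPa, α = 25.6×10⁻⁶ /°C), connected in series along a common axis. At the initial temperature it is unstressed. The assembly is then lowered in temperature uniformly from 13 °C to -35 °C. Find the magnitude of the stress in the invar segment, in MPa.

If the supports were absent, the total length change would be Σ αᵢΔT Lᵢ = 23.3×10⁻⁶×48×800 + 1.2×10⁻⁶×48×475 + 25.6×10⁻⁶×48×340 = 1.34 mm.
Since the ends are fixed, an axial force P builds up, equal in every segment, with P · Σ Lᵢ/(AᵢEᵢ) = δ_free.
The series flexibility is Σ Lᵢ/(AᵢEᵢ) = 800/(1825×72×10³) + 475/(1375×149×10³) + 340/(975×46×10³) = 1.599×10⁻⁵ mm/N.
Hence P = δ_free / Σ(L/AE) = 1.34/1.599×10⁻⁵ = 83.81 kN (tensile).
σ_{invar} = P / A = 83810 / 1375 = 60.95 MPa.

σ ≈ 61 MPa (tensile)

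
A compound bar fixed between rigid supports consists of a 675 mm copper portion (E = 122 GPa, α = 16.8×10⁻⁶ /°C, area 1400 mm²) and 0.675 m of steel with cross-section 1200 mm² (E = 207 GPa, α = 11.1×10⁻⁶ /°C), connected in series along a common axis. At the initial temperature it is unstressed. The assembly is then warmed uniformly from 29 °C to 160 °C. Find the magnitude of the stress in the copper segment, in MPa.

With the walls removed the bar would change length by δ_free = Σ αᵢΔT Lᵢ = 16.8×10⁻⁶×131×675 + 11.1×10⁻⁶×131×675 = 2.467 mm.
Since the ends are fixed, an axial force P builds up, equal in every segment, with P · Σ Lᵢ/(AᵢEᵢ) = δ_free.
The series flexibility is Σ Lᵢ/(AᵢEᵢ) = 675/(1400×122×10³) + 675/(1200×207×10³) = 6.669×10⁻⁶ mm/N.
So P = 2.467 / 6.669×10⁻⁶ = 369.9 kN, compressive.
σ_{copper} = P / A = 369900 / 1400 = 264.2 MPa.

σ ≈ 264 MPa (compressive)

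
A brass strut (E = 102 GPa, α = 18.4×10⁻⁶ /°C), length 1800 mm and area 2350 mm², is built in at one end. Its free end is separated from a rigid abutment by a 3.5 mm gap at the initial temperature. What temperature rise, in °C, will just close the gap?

ΔT ≈ 106 °C

The gap closes when αΔT L = 3.5 mm, since the strut is still unstressed at that instant.
ΔT = 3.5 / (18.4×10⁻⁶ × 1800) = 105.7 °C.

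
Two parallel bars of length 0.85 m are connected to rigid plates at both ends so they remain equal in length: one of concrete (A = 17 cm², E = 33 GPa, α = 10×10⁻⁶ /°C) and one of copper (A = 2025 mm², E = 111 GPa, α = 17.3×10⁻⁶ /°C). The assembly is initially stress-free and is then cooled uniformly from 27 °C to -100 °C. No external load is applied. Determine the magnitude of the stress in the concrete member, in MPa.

σ ≈ 24.5 MPa (compressive)

The copper has the larger α, so on cooling it would change length more than the concrete if both were free. The rigid plates force a common final length, so the copper is put into tension and the concrete into compression, with equal and opposite forces P (no external load).
Equating the net (thermal + elastic) strains gives |α₁ − α₂|·ΔT = P·[1/(A₁E₁) + 1/(A₂E₂)].
|α₁ − α₂|·ΔT = 7.3×10⁻⁶ × 127 = 0.0009271.
1/(A₁E₁) + 1/(A₂E₂) = 1/(1700×33×10³) + 1/(2025×111×10³) = 2.227×10⁻⁸ N⁻¹.
So P = 0.0009271 / 2.227×10⁻⁸ = 41.62 kN.
σ_{concrete} = P/A₁ = 41620/1700 = 24.48 MPa, compressive.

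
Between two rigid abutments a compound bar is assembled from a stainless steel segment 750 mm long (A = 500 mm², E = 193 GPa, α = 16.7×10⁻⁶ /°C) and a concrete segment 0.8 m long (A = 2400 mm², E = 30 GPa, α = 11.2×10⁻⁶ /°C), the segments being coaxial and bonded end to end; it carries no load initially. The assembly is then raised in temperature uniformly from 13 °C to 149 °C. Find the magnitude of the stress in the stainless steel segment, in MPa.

σ ≈ 309 MPa (compressive)

With the walls removed the bar would change length by δ_free = Σ αᵢΔT Lᵢ = 16.7×10⁻⁶×136×750 + 11.2×10⁻⁶×136×800 = 2.922 mm.
Since the ends are fixed, an axial force P builds up, equal in every segment, with P · Σ Lᵢ/(AᵢEᵢ) = δ_free.
Σ Lᵢ/(AᵢEᵢ) = 750/(500×193×10³) + 800/(2400×30×10³) = 1.888×10⁻⁵ mm/N.
Hence P = δ_free / Σ(L/AE) = 2.922/1.888×10⁻⁵ = 154.7 kN (compressive).
σ_{stainless steel} = P / A = 154700 / 500 = 309.5 MPa.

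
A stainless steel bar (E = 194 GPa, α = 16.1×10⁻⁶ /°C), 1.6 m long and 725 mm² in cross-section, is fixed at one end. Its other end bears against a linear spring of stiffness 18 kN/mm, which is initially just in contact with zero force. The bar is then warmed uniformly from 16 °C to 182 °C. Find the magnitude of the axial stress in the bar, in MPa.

σ ≈ 88.1 MPa (compressive)

Free thermal expansion: δ_free = αΔT L = 16.1×10⁻⁶ × 166 × 1600 = 4.276 mm.
With a force P in the spring, the elastic change of the bar is PL/(AE) and that of the spring is P/k; compatibility requires their sum to equal δ_free.
P [ L/(AE) + 1/k ] = δ_free → P [ 1600/(725×194×10³) + 1/(18×10³) ] = 4.276.
P = 4.276 / 6.693×10⁻⁵ = 63890 N.
σ = P/A = 63890/725 = 88.12 MPa.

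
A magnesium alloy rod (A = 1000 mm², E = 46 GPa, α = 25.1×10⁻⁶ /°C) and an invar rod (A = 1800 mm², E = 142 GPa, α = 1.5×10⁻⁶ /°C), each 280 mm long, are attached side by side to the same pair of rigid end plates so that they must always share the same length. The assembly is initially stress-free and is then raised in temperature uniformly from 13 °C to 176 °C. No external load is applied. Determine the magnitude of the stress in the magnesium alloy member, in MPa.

The magnesium alloy has the larger α, so on heating it would change length more than the invar if both were free. The rigid plates force a common final length, so the magnesium alloy is put into compression and the invar into tension, with equal and opposite forces P (no external load).
Equating the net (thermal + elastic) strains gives |α₁ − α₂|·ΔT = P·[1/(A₁E₁) + 1/(A₂E₂)].
|α₁ − α₂|·ΔT = 23.6×10⁻⁶ × 163 = 0.003847.
1/(A₁E₁) + 1/(A₂E₂) = 1/(1000×46×10³) + 1/(1800×142×10³) = 2.565×10⁻⁸ N⁻¹.
So P = 0.003847 / 2.565×10⁻⁸ = 150 kN.
σ_{magnesium alloy} = P/A₁ = 150000/1000 = 150 MPa, compressive.

σ ≈ 150 MPa (compressive)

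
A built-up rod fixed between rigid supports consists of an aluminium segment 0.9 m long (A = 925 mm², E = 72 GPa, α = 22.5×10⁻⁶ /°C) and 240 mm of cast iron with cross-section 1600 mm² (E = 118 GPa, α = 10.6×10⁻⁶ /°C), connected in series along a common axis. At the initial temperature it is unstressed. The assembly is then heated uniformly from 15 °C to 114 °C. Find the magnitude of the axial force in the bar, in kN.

If the supports were absent, the total length change would be Σ αᵢΔT Lᵢ = 22.5×10⁻⁶×99×900 + 10.6×10⁻⁶×99×240 = 2.257 mm.
Since the ends are fixed, an axial force P builds up, equal in every segment, with P · Σ Lᵢ/(AᵢEᵢ) = δ_free.
Σ Lᵢ/(AᵢEᵢ) = 900/(925×72×10³) + 240/(1600×118×10³) = 1.478×10⁻⁵ mm/N.
P = 2.257 / 1.478×10⁻⁵ = 152600 N = 152.6 kN, compressive.

P ≈ 153 kN (compressive)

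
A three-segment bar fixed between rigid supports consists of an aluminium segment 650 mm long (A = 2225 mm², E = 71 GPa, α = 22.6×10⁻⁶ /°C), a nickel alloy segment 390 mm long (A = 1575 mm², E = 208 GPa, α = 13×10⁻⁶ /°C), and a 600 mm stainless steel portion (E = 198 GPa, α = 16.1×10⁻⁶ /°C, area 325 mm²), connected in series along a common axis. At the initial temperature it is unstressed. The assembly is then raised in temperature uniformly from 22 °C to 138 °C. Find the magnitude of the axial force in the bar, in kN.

P ≈ 233 kN (compressive)

With the walls removed the bar would change length by δ_free = Σ αᵢΔT Lᵢ = 22.6×10⁻⁶×116×650 + 13×10⁻⁶×116×390 + 16.1×10⁻⁶×116×600 = 3.413 mm.
The walls prevent any net length change, so an axial force P (same in every segment) develops. Compatibility: P · Σ Lᵢ/(AᵢEᵢ) = δ_free.
The series flexibility is Σ Lᵢ/(AᵢEᵢ) = 650/(2225×71×10³) + 390/(1575×208×10³) + 600/(325×198×10³) = 1.463×10⁻⁵ mm/N.
So P = 3.413 / 1.463×10⁻⁵ = 233.3 kN, compressive.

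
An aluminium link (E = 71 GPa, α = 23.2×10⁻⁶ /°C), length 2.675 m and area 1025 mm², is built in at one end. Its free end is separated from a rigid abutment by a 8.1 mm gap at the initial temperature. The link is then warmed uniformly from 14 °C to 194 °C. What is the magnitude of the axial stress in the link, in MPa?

Unrestrained expansion: δ_free = αΔT L = 23.2×10⁻⁶ × 180 × 2675 = 11.17 mm.
This exceeds the 8.1 mm gap, so the wall pushes back. The portion of expansion that must be recovered elastically is δ_free − gap = 11.17 − 8.1 = 3.071 mm.
That suppressed elongation corresponds to σ = E·Δ/L = 71×10³ × 3.071/2675 = 81.51 MPa.

σ ≈ 81.5 MPa (compressive)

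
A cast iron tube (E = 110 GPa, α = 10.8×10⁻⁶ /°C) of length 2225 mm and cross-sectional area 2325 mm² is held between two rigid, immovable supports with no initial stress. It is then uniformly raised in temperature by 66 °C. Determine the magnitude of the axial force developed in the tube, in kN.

P ≈ 182 kN (compressive)

Full restraint means ε = 0, so the stress is σ = EαΔT = 110×10³ × 10.8×10⁻⁶ × 66 = 78.41 MPa.
Then P = σA = 78.41 × 2325 mm² = 182.3 kN, compressive.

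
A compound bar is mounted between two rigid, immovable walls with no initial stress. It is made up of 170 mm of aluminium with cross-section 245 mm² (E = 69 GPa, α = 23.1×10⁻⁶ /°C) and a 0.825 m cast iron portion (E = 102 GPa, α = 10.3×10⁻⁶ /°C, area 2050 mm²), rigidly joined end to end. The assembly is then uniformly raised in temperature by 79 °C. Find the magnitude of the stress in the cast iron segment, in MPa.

Free thermal expansion of the whole bar: Σ αᵢΔT Lᵢ = 23.1×10⁻⁶×79×170 + 10.3×10⁻⁶×79×825 = 0.9815 mm.
The rigid supports impose zero overall length change; the single axial force P common to all segments must satisfy P Σ Lᵢ/(AᵢEᵢ) = δ_free.
The series flexibility is Σ Lᵢ/(AᵢEᵢ) = 170/(245×69×10³) + 825/(2050×102×10³) = 1.4×10⁻⁵ mm/N.
P = 0.9815 / 1.4×10⁻⁵ = 70100 N = 70.1 kN, compressive.
σ_{cast iron} = P / A = 70100 / 2050 = 34.2 MPa.

σ ≈ 34.2 MPa (compressive)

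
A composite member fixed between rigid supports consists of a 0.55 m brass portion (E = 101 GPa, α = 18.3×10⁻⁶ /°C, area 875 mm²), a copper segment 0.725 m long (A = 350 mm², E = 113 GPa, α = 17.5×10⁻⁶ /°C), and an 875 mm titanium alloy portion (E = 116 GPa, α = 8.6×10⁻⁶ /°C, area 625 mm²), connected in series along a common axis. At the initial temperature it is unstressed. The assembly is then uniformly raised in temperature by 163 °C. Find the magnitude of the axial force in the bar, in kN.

If the supports were absent, the total length change would be Σ αᵢΔT Lᵢ = 18.3×10⁻⁶×163×550 + 17.5×10⁻⁶×163×725 + 8.6×10⁻⁶×163×875 = 4.935 mm.
Since the ends are fixed, an axial force P builds up, equal in every segment, with P · Σ Lᵢ/(AᵢEᵢ) = δ_free.
Σ Lᵢ/(AᵢEᵢ) = 550/(875×101×10³) + 725/(350×113×10³) + 875/(625×116×10³) = 3.662×10⁻⁵ mm/N.
So P = 4.935 / 3.662×10⁻⁵ = 134.8 kN, compressive.

P ≈ 135 kN (compressive)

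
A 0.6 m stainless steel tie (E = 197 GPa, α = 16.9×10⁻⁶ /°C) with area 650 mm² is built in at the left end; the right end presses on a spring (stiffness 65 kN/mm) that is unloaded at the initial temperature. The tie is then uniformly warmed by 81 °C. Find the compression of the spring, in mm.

δ ≈ 0.63 mm

If the spring were absent the tie would lengthen by αΔT L = 16.9×10⁻⁶ × 81 × 600 = 0.8213 mm.
With a force P in the spring, the elastic change of the tie is PL/(AE) and that of the spring is P/k; compatibility requires their sum to equal δ_free.
So P = δ_free / [L/(AE) + 1/k] = 0.8213 / [ 600/(650×197×10³) + 1/(65×10³) ].
P = 0.8213 / 2.007×10⁻⁵ = 40920 N.
Spring compression = P/k = 40920/(65×10³) = 0.6296 mm.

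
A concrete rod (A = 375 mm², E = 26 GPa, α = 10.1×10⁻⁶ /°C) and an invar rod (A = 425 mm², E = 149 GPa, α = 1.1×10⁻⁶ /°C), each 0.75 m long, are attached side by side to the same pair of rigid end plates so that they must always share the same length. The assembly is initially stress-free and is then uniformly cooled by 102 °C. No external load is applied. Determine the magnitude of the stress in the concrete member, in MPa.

σ ≈ 20.7 MPa (tensile)

Equilibrium of a rigid end plate with no external load gives equal and opposite internal forces ±P in the two members. Since α_{concrete} > α_{invar}, cooling drives the concrete into tension and the invar into compression.
Setting the final lengths equal and cancelling L: (α₁ − α₂)ΔT = P/(A₁E₁) + P/(A₂E₂).
|α₁ − α₂|·ΔT = 9×10⁻⁶ × 102 = 0.000918.
1/(A₁E₁) + 1/(A₂E₂) = 1/(375×26×10³) + 1/(425×149×10³) = 1.184×10⁻⁷ N⁻¹.
P = 0.000918 / 1.184×10⁻⁷ = 7756 N = 7.756 kN.
σ_{concrete} = P/A₁ = 7756/375 = 20.68 MPa, tensile.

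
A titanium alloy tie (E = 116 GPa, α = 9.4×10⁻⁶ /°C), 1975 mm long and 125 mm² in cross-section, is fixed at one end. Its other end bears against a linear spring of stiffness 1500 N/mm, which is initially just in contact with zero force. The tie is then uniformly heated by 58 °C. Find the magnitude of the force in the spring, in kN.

P ≈ 1.34 kN

The unrestrained thermal change is αΔT L = 9.4×10⁻⁶ × 58 × 1975 = 1.077 mm.
Let P be the compressive force at the spring. The tie shortens elastically by PL/(AE) and the spring compresses by P/k; together these equal δ_free.
So P = δ_free / [L/(AE) + 1/k] = 1.077 / [ 1975/(125×116×10³) + 1/(1500) ].
P = 1.077 / 0.0008029 = 1341 N.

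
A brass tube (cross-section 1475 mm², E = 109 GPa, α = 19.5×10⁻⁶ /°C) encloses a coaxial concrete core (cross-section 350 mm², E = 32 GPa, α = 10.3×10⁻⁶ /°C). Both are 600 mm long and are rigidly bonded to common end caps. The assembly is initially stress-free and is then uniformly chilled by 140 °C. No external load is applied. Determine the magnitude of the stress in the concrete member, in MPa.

σ ≈ 38.5 MPa (compressive)

Equilibrium of a rigid end plate with no external load gives equal and opposite internal forces ±P in the two members. Since α_{brass} > α_{concrete}, cooling drives the brass into tension and the concrete into compression.
Equating the net (thermal + elastic) strains gives |α₁ − α₂|·ΔT = P·[1/(A₁E₁) + 1/(A₂E₂)].
|α₁ − α₂|·ΔT = 9.2×10⁻⁶ × 140 = 0.001288.
1/(A₁E₁) + 1/(A₂E₂) = 1/(1475×109×10³) + 1/(350×32×10³) = 9.551×10⁻⁸ N⁻¹.
P = 0.001288 / 9.551×10⁻⁸ = 13490 N = 13.49 kN.
σ_{concrete} = P/A₂ = 13490/350 = 38.53 MPa, compressive.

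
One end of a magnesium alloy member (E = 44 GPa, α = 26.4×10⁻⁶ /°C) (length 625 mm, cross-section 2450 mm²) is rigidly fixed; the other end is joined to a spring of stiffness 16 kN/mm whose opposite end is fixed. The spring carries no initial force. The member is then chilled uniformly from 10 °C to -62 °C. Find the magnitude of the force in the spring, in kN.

Free thermal contraction: δ_free = αΔT L = 26.4×10⁻⁶ × 72 × 625 = 1.188 mm.
Let P be the tensile force in the spring. The member extends elastically by PL/(AE) and the spring stretches by P/k; together these equal δ_free.
P [ L/(AE) + 1/k ] = δ_free → P [ 625/(2450×44×10³) + 1/(16×10³) ] = 1.188.
P = 1.188 / 6.83×10⁻⁵ = 17390 N.

P ≈ 17.4 kN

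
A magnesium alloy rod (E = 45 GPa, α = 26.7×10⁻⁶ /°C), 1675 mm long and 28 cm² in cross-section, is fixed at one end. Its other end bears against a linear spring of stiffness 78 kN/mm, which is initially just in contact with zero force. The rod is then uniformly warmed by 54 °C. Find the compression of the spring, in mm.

If the spring were absent the rod would lengthen by αΔT L = 26.7×10⁻⁶ × 54 × 1675 = 2.415 mm.
With a force P in the spring, the elastic change of the rod is PL/(AE) and that of the spring is P/k; compatibility requires their sum to equal δ_free.
So P = δ_free / [L/(AE) + 1/k] = 2.415 / [ 1675/(2800×45×10³) + 1/(78×10³) ].
P = 2.415 / 2.611×10⁻⁵ = 92480 N.
Spring compression = P/k = 92480/(78×10³) = 1.186 mm.

δ ≈ 1.19 mm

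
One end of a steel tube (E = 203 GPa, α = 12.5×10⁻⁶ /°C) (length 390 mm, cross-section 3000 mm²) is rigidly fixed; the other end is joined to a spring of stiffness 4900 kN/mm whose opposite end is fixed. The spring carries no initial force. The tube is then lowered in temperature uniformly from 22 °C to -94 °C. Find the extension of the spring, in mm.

Free thermal contraction: δ_free = αΔT L = 12.5×10⁻⁶ × 116 × 390 = 0.5655 mm.
With a force P in the spring, the elastic change of the tube is PL/(AE) and that of the spring is P/k; compatibility requires their sum to equal δ_free.
So P = δ_free / [L/(AE) + 1/k] = 0.5655 / [ 390/(3000×203×10³) + 1/(4900×10³) ].
P = 0.5655 / 8.445×10⁻⁷ = 669600 N.
Spring extension = P/k = 669600/(4900×10³) = 0.1367 mm.

δ ≈ 0.137 mm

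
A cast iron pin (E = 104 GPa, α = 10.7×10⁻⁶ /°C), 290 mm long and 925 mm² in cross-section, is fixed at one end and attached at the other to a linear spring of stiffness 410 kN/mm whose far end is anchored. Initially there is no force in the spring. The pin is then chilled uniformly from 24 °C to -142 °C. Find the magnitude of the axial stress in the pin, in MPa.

σ ≈ 102 MPa (tensile)

If the spring were absent the pin would shorten by αΔT L = 10.7×10⁻⁶ × 166 × 290 = 0.5151 mm.
With a force P in the spring, the elastic change of the pin is PL/(AE) and that of the spring is P/k; compatibility requires their sum to equal δ_free.
P [ L/(AE) + 1/k ] = δ_free → P [ 290/(925×104×10³) + 1/(410×10³) ] = 0.5151.
P = 0.5151 / 5.454×10⁻⁶ = 94450 N.
σ = P/A = 94450/925 = 102.1 MPa.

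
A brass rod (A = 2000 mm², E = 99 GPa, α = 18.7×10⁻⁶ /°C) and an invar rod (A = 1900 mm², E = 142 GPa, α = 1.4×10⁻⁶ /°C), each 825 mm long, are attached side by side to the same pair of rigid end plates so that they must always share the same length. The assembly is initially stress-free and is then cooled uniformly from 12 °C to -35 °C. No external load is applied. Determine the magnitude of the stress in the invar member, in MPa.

Equilibrium of a rigid end plate with no external load gives equal and opposite internal forces ±P in the two members. Since α_{brass} > α_{invar}, cooling drives the brass into tension and the invar into compression.
Equating the net (thermal + elastic) strains gives |α₁ − α₂|·ΔT = P·[1/(A₁E₁) + 1/(A₂E₂)].
|α₁ − α₂|·ΔT = 17.3×10⁻⁶ × 47 = 0.0008131.
1/(A₁E₁) + 1/(A₂E₂) = 1/(2000×99×10³) + 1/(1900×142×10³) = 8.757×10⁻⁹ N⁻¹.
P = 0.0008131 / 8.757×10⁻⁹ = 92850 N = 92.85 kN.
σ_{invar} = P/A₂ = 92850/1900 = 48.87 MPa, compressive.

σ ≈ 48.9 MPa (compressive)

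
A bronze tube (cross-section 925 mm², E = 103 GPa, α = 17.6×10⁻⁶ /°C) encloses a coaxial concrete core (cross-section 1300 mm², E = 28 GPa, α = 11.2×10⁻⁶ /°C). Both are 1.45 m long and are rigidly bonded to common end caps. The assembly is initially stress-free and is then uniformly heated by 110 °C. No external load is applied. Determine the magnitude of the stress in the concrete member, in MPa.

Both members must finish at the same length. With the larger α, the bronze tends to over-expand; the plates restrain it, putting the bronze in compression and the concrete in tension. With no external load the two internal forces are equal and opposite, magnitude P.
Equating the net (thermal + elastic) strains gives |α₁ − α₂|·ΔT = P·[1/(A₁E₁) + 1/(A₂E₂)].
|α₁ − α₂|·ΔT = 6.4×10⁻⁶ × 110 = 0.000704.
1/(A₁E₁) + 1/(A₂E₂) = 1/(925×103×10³) + 1/(1300×28×10³) = 3.797×10⁻⁸ N⁻¹.
P = 0.000704 / 3.797×10⁻⁸ = 18540 N = 18.54 kN.
σ_{concrete} = P/A₂ = 18540/1300 = 14.26 MPa, tensile.

σ ≈ 14.3 MPa (tensile)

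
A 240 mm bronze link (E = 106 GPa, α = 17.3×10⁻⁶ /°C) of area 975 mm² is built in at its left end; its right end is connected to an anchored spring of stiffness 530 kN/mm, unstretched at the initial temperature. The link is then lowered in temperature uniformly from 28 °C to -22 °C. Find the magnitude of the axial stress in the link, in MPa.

Free thermal contraction: δ_free = αΔT L = 17.3×10⁻⁶ × 50 × 240 = 0.2076 mm.
With a force P in the spring, the elastic change of the link is PL/(AE) and that of the spring is P/k; compatibility requires their sum to equal δ_free.
So P = δ_free / [L/(AE) + 1/k] = 0.2076 / [ 240/(975×106×10³) + 1/(530×10³) ].
P = 0.2076 / 4.209×10⁻⁶ = 49320 N.
σ = P/A = 49320/975 = 50.59 MPa.

σ ≈ 50.6 MPa (tensile)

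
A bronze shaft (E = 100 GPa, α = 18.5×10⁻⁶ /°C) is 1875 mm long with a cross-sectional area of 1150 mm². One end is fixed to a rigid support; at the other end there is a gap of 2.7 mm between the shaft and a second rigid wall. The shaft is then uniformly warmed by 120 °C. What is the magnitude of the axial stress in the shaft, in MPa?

Free thermal elongation = αΔT L = 18.5×10⁻⁶ × 120 × 1875 = 4.162 mm.
The gap closes (δ_free > 2.7 mm) and the wall then resists a further 4.162 − 2.7 = 1.462 mm of expansion.
So σ = E(δ_free − g)/L = 100×10³ × 1.462/1875 = 78 MPa.

σ ≈ 78 MPa (compressive)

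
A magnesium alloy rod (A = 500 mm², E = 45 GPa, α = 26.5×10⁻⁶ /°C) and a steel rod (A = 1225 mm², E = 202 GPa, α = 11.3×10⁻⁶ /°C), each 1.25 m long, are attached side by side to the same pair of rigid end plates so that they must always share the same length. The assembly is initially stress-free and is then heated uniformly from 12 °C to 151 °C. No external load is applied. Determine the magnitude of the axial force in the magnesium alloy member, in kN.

P ≈ 43.6 kN (compressive in the magnesium alloy)

The magnesium alloy has the larger α, so on heating it would change length more than the steel if both were free. The rigid plates force a common final length, so the magnesium alloy is put into compression and the steel into tension, with equal and opposite forces P (no external load).
Setting the final lengths equal and cancelling L: (α₁ − α₂)ΔT = P/(A₁E₁) + P/(A₂E₂).
|α₁ − α₂|·ΔT = 15.2×10⁻⁶ × 139 = 0.002113.
1/(A₁E₁) + 1/(A₂E₂) = 1/(500×45×10³) + 1/(1225×202×10³) = 4.849×10⁻⁸ N⁻¹.
P = 0.002113 / 4.849×10⁻⁸ = 43580 N = 43.58 kN.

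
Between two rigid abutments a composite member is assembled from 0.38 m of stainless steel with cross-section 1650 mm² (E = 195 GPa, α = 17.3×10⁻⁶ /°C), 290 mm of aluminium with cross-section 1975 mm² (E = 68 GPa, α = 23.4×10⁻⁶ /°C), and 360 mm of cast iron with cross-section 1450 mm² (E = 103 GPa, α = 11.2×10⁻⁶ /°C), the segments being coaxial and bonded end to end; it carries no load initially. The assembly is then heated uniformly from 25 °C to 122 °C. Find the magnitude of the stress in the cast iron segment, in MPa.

With the walls removed the bar would change length by δ_free = Σ αᵢΔT Lᵢ = 17.3×10⁻⁶×97×380 + 23.4×10⁻⁶×97×290 + 11.2×10⁻⁶×97×360 = 1.687 mm.
The walls prevent any net length change, so an axial force P (same in every segment) develops. Compatibility: P · Σ Lᵢ/(AᵢEᵢ) = δ_free.
Σ Lᵢ/(AᵢEᵢ) = 380/(1650×195×10³) + 290/(1975×68×10³) + 360/(1450×103×10³) = 5.751×10⁻⁶ mm/N.
So P = 1.687 / 5.751×10⁻⁶ = 293.4 kN, compressive.
σ_{cast iron} = P / A = 293400 / 1450 = 202.3 MPa.

σ ≈ 202 MPa (compressive)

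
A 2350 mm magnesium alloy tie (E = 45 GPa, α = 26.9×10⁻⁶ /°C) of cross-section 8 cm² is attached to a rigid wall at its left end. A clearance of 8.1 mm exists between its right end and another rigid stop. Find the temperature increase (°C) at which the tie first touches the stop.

ΔT ≈ 128 °C

Contact occurs when the free expansion equals the gap: αΔT L = 8.1 mm.
ΔT = 8.1 / (26.9×10⁻⁶ × 2350) = 128.1 °C.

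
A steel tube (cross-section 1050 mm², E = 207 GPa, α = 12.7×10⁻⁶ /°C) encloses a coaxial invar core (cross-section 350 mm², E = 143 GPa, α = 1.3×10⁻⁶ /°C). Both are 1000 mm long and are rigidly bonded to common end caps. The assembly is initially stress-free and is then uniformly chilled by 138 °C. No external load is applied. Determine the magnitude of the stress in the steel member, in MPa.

σ ≈ 61 MPa (tensile)

Equilibrium of a rigid end plate with no external load gives equal and opposite internal forces ±P in the two members. Since α_{steel} > α_{invar}, cooling drives the steel into tension and the invar into compression.
Setting the final lengths equal and cancelling L: (α₁ − α₂)ΔT = P/(A₁E₁) + P/(A₂E₂).
|α₁ − α₂|·ΔT = 11.4×10⁻⁶ × 138 = 0.001573.
1/(A₁E₁) + 1/(A₂E₂) = 1/(1050×207×10³) + 1/(350×143×10³) = 2.458×10⁻⁸ N⁻¹.
P = 0.001573 / 2.458×10⁻⁸ = 64000 N = 64 kN.
σ_{steel} = P/A₁ = 64000/1050 = 60.95 MPa, tensile.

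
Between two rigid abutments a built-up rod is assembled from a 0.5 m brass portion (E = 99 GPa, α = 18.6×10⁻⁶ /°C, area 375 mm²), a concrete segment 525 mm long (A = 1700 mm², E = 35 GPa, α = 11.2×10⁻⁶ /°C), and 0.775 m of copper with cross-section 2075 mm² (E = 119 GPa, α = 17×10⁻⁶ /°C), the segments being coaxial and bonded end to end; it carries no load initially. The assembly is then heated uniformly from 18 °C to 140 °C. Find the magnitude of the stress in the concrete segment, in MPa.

σ ≈ 80 MPa (compressive)

If the supports were absent, the total length change would be Σ αᵢΔT Lᵢ = 18.6×10⁻⁶×122×500 + 11.2×10⁻⁶×122×525 + 17×10⁻⁶×122×775 = 3.459 mm.
The walls prevent any net length change, so an axial force P (same in every segment) develops. Compatibility: P · Σ Lᵢ/(AᵢEᵢ) = δ_free.
The series flexibility is Σ Lᵢ/(AᵢEᵢ) = 500/(375×99×10³) + 525/(1700×35×10³) + 775/(2075×119×10³) = 2.543×10⁻⁵ mm/N.
P = 3.459 / 2.543×10⁻⁵ = 136000 N = 136 kN, compressive.
σ_{concrete} = P / A = 136000 / 1700 = 80.02 MPa.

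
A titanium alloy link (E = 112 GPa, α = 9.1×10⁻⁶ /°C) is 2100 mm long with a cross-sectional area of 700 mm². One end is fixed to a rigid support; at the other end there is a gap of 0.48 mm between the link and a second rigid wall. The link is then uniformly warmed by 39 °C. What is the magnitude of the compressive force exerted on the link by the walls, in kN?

P ≈ 9.9 kN

Free thermal elongation = αΔT L = 9.1×10⁻⁶ × 39 × 2100 = 0.7453 mm.
This exceeds the 0.48 mm gap, so the wall pushes back. The portion of expansion that must be recovered elastically is δ_free − gap = 0.7453 − 0.48 = 0.2653 mm.
So σ = E(δ_free − g)/L = 112×10³ × 0.2653/2100 = 14.15 MPa.
Force on the wall = σA = 14.15 × 700 mm² = 9.904 kN.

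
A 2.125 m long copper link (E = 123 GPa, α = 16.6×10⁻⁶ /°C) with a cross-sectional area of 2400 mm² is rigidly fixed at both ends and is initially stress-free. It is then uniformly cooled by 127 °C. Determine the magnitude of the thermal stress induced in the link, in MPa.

σ ≈ 259 MPa (tensile)

With length fixed, the mechanical strain must cancel the thermal strain αΔT = 16.6×10⁻⁶ × 127 = 2108.2×10⁻⁶.
σ = EαΔT = 123×10³ × 16.6×10⁻⁶ × 127 = 259.3 MPa (tensile; the link is trying to contract).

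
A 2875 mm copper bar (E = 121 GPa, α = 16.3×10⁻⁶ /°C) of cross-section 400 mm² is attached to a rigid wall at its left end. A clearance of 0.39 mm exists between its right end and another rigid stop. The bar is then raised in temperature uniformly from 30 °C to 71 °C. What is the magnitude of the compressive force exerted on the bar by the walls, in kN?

P ≈ 25.8 kN

Free thermal elongation = αΔT L = 16.3×10⁻⁶ × 41 × 2875 = 1.921 mm.
The gap closes (δ_free > 0.39 mm) and the wall then resists a further 1.921 − 0.39 = 1.531 mm of expansion.
Compatibility: PL/(AE) = 1.531 mm, so σ = P/A = E × (1.531/2875) = 64.45 MPa.
Force on the wall = σA = 64.45 × 400 mm² = 25.78 kN.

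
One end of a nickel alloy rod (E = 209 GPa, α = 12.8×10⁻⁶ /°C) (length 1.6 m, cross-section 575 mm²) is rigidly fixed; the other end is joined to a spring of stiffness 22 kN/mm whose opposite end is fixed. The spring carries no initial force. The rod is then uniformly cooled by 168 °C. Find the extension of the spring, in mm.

If the spring were absent the rod would shorten by αΔT L = 12.8×10⁻⁶ × 168 × 1600 = 3.441 mm.
With a force P in the spring, the elastic change of the rod is PL/(AE) and that of the spring is P/k; compatibility requires their sum to equal δ_free.
So P = δ_free / [L/(AE) + 1/k] = 3.441 / [ 1600/(575×209×10³) + 1/(22×10³) ].
P = 3.441 / 5.877×10⁻⁵ = 58550 N.
Spring extension = P/k = 58550/(22×10³) = 2.661 mm.

δ ≈ 2.66 mm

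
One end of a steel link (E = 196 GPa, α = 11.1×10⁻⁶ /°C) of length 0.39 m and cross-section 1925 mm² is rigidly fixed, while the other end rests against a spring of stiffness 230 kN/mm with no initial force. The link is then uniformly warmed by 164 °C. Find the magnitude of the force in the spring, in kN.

P ≈ 132 kN

The unrestrained thermal change is αΔT L = 11.1×10⁻⁶ × 164 × 390 = 0.71 mm.
Let P be the compressive force at the spring. The link shortens elastically by PL/(AE) and the spring compresses by P/k; together these equal δ_free.
P [ L/(AE) + 1/k ] = δ_free → P [ 390/(1925×196×10³) + 1/(230×10³) ] = 0.71.
P = 0.71 / 5.381×10⁻⁶ = 131900 N.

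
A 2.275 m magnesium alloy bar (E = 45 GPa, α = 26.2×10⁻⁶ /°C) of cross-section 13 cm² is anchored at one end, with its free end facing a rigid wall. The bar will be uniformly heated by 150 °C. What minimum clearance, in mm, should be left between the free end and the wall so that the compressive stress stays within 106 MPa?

g ≈ 3.58 mm

With no wall the bar would lengthen by αΔT L = 26.2×10⁻⁶ × 150 × 2275 = 8.941 mm.
A stress of 106 MPa corresponds to the wall pushing the bar back by σL/E = 106×2275/(45×10³) = 5.359 mm.
The gap must absorb the remainder: g_min = 8.941 − 5.359 = 3.582 mm.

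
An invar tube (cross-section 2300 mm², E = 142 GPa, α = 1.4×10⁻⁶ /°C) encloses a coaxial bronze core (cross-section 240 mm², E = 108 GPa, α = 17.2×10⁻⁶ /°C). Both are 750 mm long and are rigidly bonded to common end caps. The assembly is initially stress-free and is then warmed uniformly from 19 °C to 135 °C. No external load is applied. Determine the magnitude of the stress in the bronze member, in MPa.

Both members must finish at the same length. With the larger α, the bronze tends to over-expand; the plates restrain it, putting the bronze in compression and the invar in tension. With no external load the two internal forces are equal and opposite, magnitude P.
Setting the final lengths equal and cancelling L: (α₁ − α₂)ΔT = P/(A₁E₁) + P/(A₂E₂).
|α₁ − α₂|·ΔT = 15.8×10⁻⁶ × 116 = 0.001833.
1/(A₁E₁) + 1/(A₂E₂) = 1/(2300×142×10³) + 1/(240×108×10³) = 4.164×10⁻⁸ N⁻¹.
So P = 0.001833 / 4.164×10⁻⁸ = 44.01 kN.
σ_{bronze} = P/A₂ = 44010/240 = 183.4 MPa, compressive.

σ ≈ 183 MPa (compressive)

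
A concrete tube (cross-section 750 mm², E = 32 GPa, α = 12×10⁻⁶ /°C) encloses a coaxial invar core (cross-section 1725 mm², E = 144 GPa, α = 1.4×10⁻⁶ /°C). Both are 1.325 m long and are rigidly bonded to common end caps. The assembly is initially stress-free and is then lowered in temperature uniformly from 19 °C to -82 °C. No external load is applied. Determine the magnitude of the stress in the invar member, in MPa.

The concrete has the larger α, so on cooling it would change length more than the invar if both were free. The rigid plates force a common final length, so the concrete is put into tension and the invar into compression, with equal and opposite forces P (no external load).
Setting the final lengths equal and cancelling L: (α₁ − α₂)ΔT = P/(A₁E₁) + P/(A₂E₂).
|α₁ − α₂|·ΔT = 10.6×10⁻⁶ × 101 = 0.001071.
1/(A₁E₁) + 1/(A₂E₂) = 1/(750×32×10³) + 1/(1725×144×10³) = 4.569×10⁻⁸ N⁻¹.
P = 0.001071 / 4.569×10⁻⁸ = 23430 N = 23.43 kN.
σ_{invar} = P/A₂ = 23430/1725 = 13.58 MPa, compressive.

σ ≈ 13.6 MPa (compressive)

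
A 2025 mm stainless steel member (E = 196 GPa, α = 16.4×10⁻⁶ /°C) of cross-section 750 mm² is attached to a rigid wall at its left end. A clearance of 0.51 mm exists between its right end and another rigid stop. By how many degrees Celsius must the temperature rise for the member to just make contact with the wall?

ΔT ≈ 15.4 °C

The gap closes when αΔT L = 0.51 mm, since the member is still unstressed at that instant.
ΔT = 0.51 / (16.4×10⁻⁶ × 2025) = 15.36 °C.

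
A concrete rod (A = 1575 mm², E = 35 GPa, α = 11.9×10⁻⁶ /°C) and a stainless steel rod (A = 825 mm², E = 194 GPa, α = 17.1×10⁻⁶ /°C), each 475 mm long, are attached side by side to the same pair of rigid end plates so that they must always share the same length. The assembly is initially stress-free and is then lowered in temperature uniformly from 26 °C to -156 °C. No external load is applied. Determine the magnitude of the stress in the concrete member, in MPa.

σ ≈ 24.6 MPa (compressive)

Equilibrium of a rigid end plate with no external load gives equal and opposite internal forces ±P in the two members. Since α_{stainless steel} > α_{concrete}, cooling drives the stainless steel into tension and the concrete into compression.
Setting the final lengths equal and cancelling L: (α₁ − α₂)ΔT = P/(A₁E₁) + P/(A₂E₂).
|α₁ − α₂|·ΔT = 5.2×10⁻⁶ × 182 = 0.0009464.
1/(A₁E₁) + 1/(A₂E₂) = 1/(1575×35×10³) + 1/(825×194×10³) = 2.439×10⁻⁸ N⁻¹.
So P = 0.0009464 / 2.439×10⁻⁸ = 38.8 kN.
σ_{concrete} = P/A₁ = 38800/1575 = 24.64 MPa, compressive.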